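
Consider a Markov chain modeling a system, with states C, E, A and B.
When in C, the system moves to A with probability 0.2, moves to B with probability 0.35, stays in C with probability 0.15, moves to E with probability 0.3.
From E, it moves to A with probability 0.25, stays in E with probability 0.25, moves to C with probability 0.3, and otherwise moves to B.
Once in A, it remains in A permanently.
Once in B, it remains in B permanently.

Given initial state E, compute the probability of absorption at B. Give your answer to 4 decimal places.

0.5023

Let h(s) be the probability of absorption at B starting from transient state s. Then h(B) = 1 and h(A) = 0. By first-step analysis:
h(C) = 0.15·h(C) + 0.3·h(E) + 0.2·0 + 0.35·1
h(E) = 0.3·h(C) + 0.25·h(E) + 0.25·0 + 0.2·1
Solving: h(C) = 0.5890, h(E) = 0.5023.
Starting from E, the probability is 0.5023.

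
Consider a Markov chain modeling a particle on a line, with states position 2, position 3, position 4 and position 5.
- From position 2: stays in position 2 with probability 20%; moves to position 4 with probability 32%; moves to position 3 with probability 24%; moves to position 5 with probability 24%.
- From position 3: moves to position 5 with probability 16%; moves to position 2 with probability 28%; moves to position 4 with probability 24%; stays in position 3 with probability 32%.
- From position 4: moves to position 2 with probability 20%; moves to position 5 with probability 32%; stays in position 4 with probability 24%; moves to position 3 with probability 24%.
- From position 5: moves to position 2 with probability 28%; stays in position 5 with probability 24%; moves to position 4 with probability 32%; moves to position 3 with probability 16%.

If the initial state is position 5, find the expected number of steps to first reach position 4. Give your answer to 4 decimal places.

3.3027

Let t(s) be the expected number of steps to first reach position 4 from state s, with t(position 4) = 0. Conditioning on the first step:
t(position 2) = 1 + 0.2·t(position 2) + 0.24·t(position 3) + 0.24·t(position 5)
t(position 3) = 1 + 0.28·t(position 2) + 0.32·t(position 3) + 0.16·t(position 5)
t(position 5) = 1 + 0.28·t(position 2) + 0.16·t(position 3) + 0.24·t(position 5)
Solving: t(position 2) = 3.3260, t(position 3) = 3.6172, t(position 5) = 3.3027.
Expected steps from position 5 to position 4: 3.3027.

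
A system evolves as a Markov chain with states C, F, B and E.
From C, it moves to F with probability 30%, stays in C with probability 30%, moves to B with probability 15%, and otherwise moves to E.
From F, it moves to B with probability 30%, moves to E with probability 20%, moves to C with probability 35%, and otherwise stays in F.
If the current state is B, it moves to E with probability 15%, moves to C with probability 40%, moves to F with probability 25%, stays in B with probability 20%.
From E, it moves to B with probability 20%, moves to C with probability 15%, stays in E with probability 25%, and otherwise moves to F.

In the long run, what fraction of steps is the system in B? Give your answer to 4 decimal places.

0.2119

Let the stationary distribution be π with π = πP and π_1 + π_2 + π_3 + π_4 = 1.
π_1 = 0.3·π_1 + 0.35·π_2 + 0.4·π_3 + 0.15·π_4
π_2 = 0.3·π_1 + 0.15·π_2 + 0.25·π_3 + 0.4·π_4
π_3 = 0.15·π_1 + 0.3·π_2 + 0.2·π_3 + 0.2·π_4
Solving with the normalization constraint gives π = (0.3024, 0.2704, 0.2119, 0.2153).
So the stationary probability of B is 0.2119.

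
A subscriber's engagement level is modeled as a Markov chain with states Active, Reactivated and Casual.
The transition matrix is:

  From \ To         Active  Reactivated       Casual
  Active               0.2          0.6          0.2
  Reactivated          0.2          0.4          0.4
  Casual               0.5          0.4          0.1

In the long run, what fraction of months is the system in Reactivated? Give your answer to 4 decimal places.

0.4559

Let the stationary distribution be π with π = πP and π_1 + π_2 + π_3 = 1.
π_1 = 0.2·π_1 + 0.2·π_2 + 0.5·π_3
π_2 = 0.6·π_1 + 0.4·π_2 + 0.4·π_3
Solving with the normalization constraint gives π = (0.2794, 0.4559, 0.2647).
So the stationary probability of Reactivated is 0.4559.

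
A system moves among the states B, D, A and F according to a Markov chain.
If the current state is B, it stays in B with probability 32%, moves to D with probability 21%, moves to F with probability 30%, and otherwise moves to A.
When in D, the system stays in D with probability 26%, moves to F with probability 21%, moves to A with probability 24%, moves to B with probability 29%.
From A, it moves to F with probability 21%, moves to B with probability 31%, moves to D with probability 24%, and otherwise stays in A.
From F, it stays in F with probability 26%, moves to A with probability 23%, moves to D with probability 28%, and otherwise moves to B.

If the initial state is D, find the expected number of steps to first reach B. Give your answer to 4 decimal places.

Let t(s) be the expected number of steps to first reach B from state s, with t(B) = 0. Conditioning on the first step:
t(D) = 1 + 0.26·t(D) + 0.24·t(A) + 0.21·t(F)
t(A) = 1 + 0.24·t(D) + 0.24·t(A) + 0.21·t(F)
t(F) = 1 + 0.28·t(D) + 0.23·t(A) + 0.26·t(F)
Solving: t(D) = 3.5525, t(A) = 3.4814, t(F) = 3.7776.
Expected steps from D to B: 3.5525.

3.5525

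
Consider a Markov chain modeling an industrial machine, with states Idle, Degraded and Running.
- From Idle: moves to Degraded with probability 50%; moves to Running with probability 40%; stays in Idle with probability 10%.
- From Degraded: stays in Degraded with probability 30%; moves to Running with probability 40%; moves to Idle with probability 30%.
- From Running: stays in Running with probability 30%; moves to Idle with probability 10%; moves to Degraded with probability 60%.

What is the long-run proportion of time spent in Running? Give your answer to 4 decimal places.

Let the stationary distribution be π with π = πP and π_1 + π_2 + π_3 = 1.
π_1 = 0.1·π_1 + 0.3·π_2 + 0.1·π_3
π_2 = 0.5·π_1 + 0.3·π_2 + 0.6·π_3
Solving with the normalization constraint gives π = (0.1894, 0.4470, 0.3636).
So the stationary probability of Running is 0.3636.

0.3636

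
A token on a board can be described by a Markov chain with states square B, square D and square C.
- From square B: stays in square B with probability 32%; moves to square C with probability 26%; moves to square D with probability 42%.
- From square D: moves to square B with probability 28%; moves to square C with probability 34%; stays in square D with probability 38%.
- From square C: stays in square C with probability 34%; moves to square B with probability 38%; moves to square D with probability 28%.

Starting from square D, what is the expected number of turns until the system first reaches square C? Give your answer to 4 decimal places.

Let t(s) be the expected number of turns to first reach square C from state s, with t(square C) = 0. Conditioning on the first turn:
t(square B) = 1 + 0.32·t(square B) + 0.42·t(square D)
t(square D) = 1 + 0.28·t(square B) + 0.38·t(square D)
Solving: t(square B) = 3.4211, t(square D) = 3.1579.
Expected turns from square D to square C: 3.1579.

3.1579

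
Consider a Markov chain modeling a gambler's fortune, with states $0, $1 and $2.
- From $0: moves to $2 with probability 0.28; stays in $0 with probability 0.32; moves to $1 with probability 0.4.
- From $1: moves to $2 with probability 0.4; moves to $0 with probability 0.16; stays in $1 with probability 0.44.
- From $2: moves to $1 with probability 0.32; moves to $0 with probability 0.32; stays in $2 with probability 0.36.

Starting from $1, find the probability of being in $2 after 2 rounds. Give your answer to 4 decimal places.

Sum over the intermediate state after 1 round:
P = P($1→$0)·P($0→$2) + P($1→$1)·P($1→$2) + P($1→$2)·P($2→$2)
  = 0.16×0.28 + 0.44×0.4 + 0.4×0.36
  = 0.0448 + 0.1760 + 0.1440 = 0.3648

0.3648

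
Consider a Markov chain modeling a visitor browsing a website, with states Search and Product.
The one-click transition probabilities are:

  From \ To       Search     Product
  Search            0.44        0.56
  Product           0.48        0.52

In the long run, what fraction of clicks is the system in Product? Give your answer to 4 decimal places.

0.5385

Let the stationary distribution be π with π = πP and π_1 + π_2 = 1.
π_1 = 0.44·π_1 + 0.48·π_2
Solving with the normalization constraint gives π = (0.4615, 0.5385).
So the stationary probability of Product is 0.5385.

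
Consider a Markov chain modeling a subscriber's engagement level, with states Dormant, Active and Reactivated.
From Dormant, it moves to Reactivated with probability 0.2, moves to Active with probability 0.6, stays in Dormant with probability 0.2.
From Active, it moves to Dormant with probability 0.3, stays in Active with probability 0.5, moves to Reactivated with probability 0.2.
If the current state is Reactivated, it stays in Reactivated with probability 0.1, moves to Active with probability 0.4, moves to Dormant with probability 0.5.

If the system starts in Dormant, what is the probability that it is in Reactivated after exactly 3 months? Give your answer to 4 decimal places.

Propagate the distribution vector 3 months from Dormant.
After 0 months: (1.0000, 0.0000, 0.0000)
After 1 month: (0.2000, 0.6000, 0.2000)
After 2 months: (0.3200, 0.5000, 0.1800)
After 3 months: (0.3040, 0.5140, 0.1820)
P(in Reactivated after 3 months) = 0.1820

0.1820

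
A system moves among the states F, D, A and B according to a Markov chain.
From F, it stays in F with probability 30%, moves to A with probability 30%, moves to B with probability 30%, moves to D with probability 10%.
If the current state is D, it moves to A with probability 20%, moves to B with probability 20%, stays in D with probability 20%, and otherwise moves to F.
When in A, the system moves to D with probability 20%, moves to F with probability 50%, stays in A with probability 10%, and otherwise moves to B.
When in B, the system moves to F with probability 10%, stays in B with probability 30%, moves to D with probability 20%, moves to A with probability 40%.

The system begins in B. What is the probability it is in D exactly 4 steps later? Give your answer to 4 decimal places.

Propagate the distribution vector 4 steps from B.
After 0 steps: (0.0000, 0.0000, 0.0000, 1.0000)
After 1 step: (0.1000, 0.2000, 0.4000, 0.3000)
After 2 steps: (0.3400, 0.1900, 0.2300, 0.2400)
After 3 steps: (0.3170, 0.1660, 0.2590, 0.2580)
After 4 steps: (0.3168, 0.1683, 0.2574, 0.2575)
P(in D after 4 steps) = 0.1683

0.1683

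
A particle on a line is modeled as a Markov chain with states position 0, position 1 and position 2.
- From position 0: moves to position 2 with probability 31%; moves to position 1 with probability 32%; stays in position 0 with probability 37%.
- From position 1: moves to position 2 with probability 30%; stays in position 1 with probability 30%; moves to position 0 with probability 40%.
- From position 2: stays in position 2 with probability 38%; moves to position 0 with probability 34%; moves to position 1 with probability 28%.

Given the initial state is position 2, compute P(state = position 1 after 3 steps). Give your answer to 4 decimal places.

Propagate the distribution vector 3 steps from position 2.
After 0 steps: (0.0000, 0.0000, 1.0000)
After 1 step: (0.3400, 0.2800, 0.3800)
After 2 steps: (0.3670, 0.2992, 0.3338)
After 3 steps: (0.3690, 0.3007, 0.3304)
P(in position 1 after 3 steps) = 0.3007

0.3007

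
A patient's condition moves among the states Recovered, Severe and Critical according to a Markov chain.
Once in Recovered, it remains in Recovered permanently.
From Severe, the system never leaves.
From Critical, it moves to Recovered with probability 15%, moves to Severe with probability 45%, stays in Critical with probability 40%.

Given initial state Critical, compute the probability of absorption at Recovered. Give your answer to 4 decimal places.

Let h(s) be the probability of absorption at Recovered starting from transient state s. Then h(Recovered) = 1 and h(Severe) = 0. By first-step analysis:
h(Critical) = 0.15·1 + 0.45·0 + 0.4·h(Critical)
Solving: h(Critical) = 0.2500.
Starting from Critical, the probability is 0.2500.

0.2500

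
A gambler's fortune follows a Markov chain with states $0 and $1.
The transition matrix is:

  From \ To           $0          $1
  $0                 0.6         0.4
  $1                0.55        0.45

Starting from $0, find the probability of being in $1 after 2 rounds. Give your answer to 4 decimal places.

Sum over the intermediate state after 1 round:
P = P($0→$0)·P($0→$1) + P($0→$1)·P($1→$1)
  = 0.6×0.4 + 0.4×0.45
  = 0.2400 + 0.1800 = 0.4200

0.4200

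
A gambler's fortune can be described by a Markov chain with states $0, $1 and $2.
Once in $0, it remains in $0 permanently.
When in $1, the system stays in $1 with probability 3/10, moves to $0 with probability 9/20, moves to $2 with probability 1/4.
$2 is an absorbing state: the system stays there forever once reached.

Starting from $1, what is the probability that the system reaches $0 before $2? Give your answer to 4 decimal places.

Let h(s) be the probability of absorption at $0 starting from transient state s. Then h($0) = 1 and h($2) = 0. By first-step analysis:
h($1) = 0.45·1 + 0.3·h($1) + 0.25·0
Solving: h($1) = 0.6429.
Starting from $1, the probability is 0.6429.

0.6429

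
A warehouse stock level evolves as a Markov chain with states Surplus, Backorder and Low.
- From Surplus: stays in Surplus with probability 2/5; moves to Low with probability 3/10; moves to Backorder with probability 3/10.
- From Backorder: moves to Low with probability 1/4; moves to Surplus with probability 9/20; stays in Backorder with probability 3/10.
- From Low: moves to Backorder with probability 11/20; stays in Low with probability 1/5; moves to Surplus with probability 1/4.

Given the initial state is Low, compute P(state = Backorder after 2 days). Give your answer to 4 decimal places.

0.3500

Sum over the intermediate state after 1 day:
P = P(Low→Surplus)·P(Surplus→Backorder) + P(Low→Backorder)·P(Backorder→Backorder) + P(Low→Low)·P(Low→Backorder)
  = 0.25×0.3 + 0.55×0.3 + 0.2×0.55
  = 0.0750 + 0.1650 + 0.1100 = 0.3500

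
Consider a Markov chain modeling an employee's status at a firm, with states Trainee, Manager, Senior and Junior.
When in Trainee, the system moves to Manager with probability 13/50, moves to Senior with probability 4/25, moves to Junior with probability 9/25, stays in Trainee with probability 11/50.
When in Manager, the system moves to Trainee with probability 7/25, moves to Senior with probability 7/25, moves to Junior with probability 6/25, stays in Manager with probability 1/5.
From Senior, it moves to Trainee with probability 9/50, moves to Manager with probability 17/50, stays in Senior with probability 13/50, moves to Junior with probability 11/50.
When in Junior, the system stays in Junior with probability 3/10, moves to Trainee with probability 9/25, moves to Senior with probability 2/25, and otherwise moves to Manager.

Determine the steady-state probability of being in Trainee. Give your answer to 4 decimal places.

Let the stationary distribution be π with π = πP and π_1 + π_2 + π_3 + π_4 = 1.
π_1 = 0.22·π_1 + 0.28·π_2 + 0.18·π_3 + 0.36·π_4
π_2 = 0.26·π_1 + 0.2·π_2 + 0.34·π_3 + 0.26·π_4
π_3 = 0.16·π_1 + 0.28·π_2 + 0.26·π_3 + 0.08·π_4
Solving with the normalization constraint gives π = (0.2681, 0.2594, 0.1870, 0.2856).
So the stationary probability of Trainee is 0.2681.

0.2681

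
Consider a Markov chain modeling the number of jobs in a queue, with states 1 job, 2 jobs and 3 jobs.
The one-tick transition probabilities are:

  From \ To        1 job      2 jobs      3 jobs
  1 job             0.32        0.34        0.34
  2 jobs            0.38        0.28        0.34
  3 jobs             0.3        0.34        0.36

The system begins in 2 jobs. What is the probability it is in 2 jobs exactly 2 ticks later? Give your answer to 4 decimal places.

Sum over the intermediate state after 1 tick:
P = P(2 jobs→1 job)·P(1 job→2 jobs) + P(2 jobs→2 jobs)·P(2 jobs→2 jobs) + P(2 jobs→3 jobs)·P(3 jobs→2 jobs)
  = 0.38×0.34 + 0.28×0.28 + 0.34×0.34
  = 0.1292 + 0.0784 + 0.1156 = 0.3232

0.3232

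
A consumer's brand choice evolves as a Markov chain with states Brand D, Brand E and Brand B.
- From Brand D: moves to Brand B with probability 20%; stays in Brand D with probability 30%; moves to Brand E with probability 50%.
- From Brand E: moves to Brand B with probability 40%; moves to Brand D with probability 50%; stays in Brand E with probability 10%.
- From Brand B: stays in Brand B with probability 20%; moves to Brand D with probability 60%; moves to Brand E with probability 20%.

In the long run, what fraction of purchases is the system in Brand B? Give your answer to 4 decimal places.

Let the stationary distribution be π with π = πP and π_1 + π_2 + π_3 = 1.
π_1 = 0.3·π_1 + 0.5·π_2 + 0.6·π_3
π_2 = 0.5·π_1 + 0.1·π_2 + 0.2·π_3
Solving with the normalization constraint gives π = (0.4384, 0.3014, 0.2603).
So the stationary probability of Brand B is 0.2603.

0.2603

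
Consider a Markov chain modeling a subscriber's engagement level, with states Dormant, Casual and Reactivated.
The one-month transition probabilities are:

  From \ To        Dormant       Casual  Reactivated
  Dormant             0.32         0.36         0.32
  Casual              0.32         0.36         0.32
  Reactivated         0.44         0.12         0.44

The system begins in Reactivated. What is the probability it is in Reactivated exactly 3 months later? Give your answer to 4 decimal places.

Propagate the distribution vector 3 months from Reactivated.
After 0 months: (0.0000, 0.0000, 1.0000)
After 1 month: (0.4400, 0.1200, 0.4400)
After 2 months: (0.3728, 0.2544, 0.3728)
After 3 months: (0.3647, 0.2705, 0.3647)
P(in Reactivated after 3 months) = 0.3647

0.3647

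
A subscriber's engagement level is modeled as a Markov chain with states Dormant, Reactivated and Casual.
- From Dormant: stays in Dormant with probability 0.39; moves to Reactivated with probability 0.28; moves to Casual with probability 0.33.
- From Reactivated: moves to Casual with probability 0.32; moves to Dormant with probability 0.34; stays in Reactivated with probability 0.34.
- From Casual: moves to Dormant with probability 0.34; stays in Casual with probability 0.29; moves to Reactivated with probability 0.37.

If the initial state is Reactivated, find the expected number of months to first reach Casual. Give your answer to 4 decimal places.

3.0904

Let t(s) be the expected number of months to first reach Casual from state s, with t(Casual) = 0. Conditioning on the first month:
t(Dormant) = 1 + 0.39·t(Dormant) + 0.28·t(Reactivated)
t(Reactivated) = 1 + 0.34·t(Dormant) + 0.34·t(Reactivated)
Solving: t(Dormant) = 3.0579, t(Reactivated) = 3.0904.
Expected months from Reactivated to Casual: 3.0904.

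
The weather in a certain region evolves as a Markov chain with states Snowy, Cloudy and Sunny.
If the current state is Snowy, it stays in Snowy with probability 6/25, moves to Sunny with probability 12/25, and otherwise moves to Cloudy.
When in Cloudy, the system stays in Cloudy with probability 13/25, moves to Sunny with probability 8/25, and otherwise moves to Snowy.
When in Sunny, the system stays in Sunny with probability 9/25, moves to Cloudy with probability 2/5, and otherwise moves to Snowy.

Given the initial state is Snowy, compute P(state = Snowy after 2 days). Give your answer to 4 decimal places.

0.2176

Sum over the intermediate state after 1 day:
P = P(Snowy→Snowy)·P(Snowy→Snowy) + P(Snowy→Cloudy)·P(Cloudy→Snowy) + P(Snowy→Sunny)·P(Sunny→Snowy)
  = 0.24×0.24 + 0.28×0.16 + 0.48×0.24
  = 0.0576 + 0.0448 + 0.1152 = 0.2176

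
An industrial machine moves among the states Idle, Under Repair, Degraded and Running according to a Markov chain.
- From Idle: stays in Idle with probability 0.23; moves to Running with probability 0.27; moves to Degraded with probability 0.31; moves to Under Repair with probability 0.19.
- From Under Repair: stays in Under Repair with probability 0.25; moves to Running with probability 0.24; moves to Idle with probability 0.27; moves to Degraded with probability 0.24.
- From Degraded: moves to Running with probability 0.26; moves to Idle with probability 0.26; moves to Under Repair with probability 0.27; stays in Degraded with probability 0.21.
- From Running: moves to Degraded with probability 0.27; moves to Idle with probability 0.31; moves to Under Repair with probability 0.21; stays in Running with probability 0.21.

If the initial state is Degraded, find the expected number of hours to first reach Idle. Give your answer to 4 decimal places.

3.6410

Let t(s) be the expected number of hours to first reach Idle from state s, with t(Idle) = 0. Conditioning on the first hour:
t(Under Repair) = 1 + 0.25·t(Under Repair) + 0.24·t(Degraded) + 0.24·t(Running)
t(Degraded) = 1 + 0.27·t(Under Repair) + 0.21·t(Degraded) + 0.26·t(Running)
t(Running) = 1 + 0.21·t(Under Repair) + 0.27·t(Degraded) + 0.21·t(Running)
Solving: t(Under Repair) = 3.6087, t(Degraded) = 3.6410, t(Running) = 3.4695.
Expected hours from Degraded to Idle: 3.6410.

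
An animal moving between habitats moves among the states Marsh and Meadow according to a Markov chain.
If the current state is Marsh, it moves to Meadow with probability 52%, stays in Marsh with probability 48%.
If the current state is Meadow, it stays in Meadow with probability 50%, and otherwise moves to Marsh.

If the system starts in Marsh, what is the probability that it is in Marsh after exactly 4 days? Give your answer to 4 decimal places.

Propagate the distribution vector 4 days from Marsh.
After 0 days: (1.0000, 0.0000)
After 1 day: (0.4800, 0.5200)
After 2 days: (0.4904, 0.5096)
After 3 days: (0.4902, 0.5098)
After 4 days: (0.4902, 0.5098)
P(in Marsh after 4 days) = 0.4902

0.4902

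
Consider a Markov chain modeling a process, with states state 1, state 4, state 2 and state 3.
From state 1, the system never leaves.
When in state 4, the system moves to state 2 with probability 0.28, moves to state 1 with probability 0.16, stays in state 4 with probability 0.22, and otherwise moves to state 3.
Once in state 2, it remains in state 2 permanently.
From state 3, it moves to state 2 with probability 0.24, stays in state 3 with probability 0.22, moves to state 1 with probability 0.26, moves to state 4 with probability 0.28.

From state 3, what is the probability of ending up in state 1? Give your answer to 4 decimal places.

0.4825

Let h(s) be the probability of absorption at state 1 starting from transient state s. Then h(state 1) = 1 and h(state 2) = 0. By first-step analysis:
h(state 4) = 0.16·1 + 0.22·h(state 4) + 0.28·0 + 0.34·h(state 3)
h(state 3) = 0.26·1 + 0.28·h(state 4) + 0.24·0 + 0.22·h(state 3)
Solving: h(state 4) = 0.4154, h(state 3) = 0.4825.
Starting from state 3, the probability is 0.4825.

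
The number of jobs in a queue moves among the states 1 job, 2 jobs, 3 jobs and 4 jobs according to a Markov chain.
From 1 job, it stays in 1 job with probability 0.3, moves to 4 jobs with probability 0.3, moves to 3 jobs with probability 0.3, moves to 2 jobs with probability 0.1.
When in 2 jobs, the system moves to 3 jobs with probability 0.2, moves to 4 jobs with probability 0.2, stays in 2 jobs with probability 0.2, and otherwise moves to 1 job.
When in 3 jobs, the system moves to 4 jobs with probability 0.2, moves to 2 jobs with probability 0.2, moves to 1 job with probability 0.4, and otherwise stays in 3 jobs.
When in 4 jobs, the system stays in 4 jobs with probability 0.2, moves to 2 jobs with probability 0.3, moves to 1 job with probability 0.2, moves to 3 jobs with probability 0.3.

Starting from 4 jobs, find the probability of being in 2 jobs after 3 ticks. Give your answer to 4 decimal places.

0.1880

Propagate the distribution vector 3 ticks from 4 jobs.
After 0 ticks: (0.0000, 0.0000, 0.0000, 1.0000)
After 1 tick: (0.2000, 0.3000, 0.3000, 0.2000)
After 2 ticks: (0.3400, 0.2000, 0.2400, 0.2200)
After 3 ticks: (0.3220, 0.1880, 0.2560, 0.2340)
P(in 2 jobs after 3 ticks) = 0.1880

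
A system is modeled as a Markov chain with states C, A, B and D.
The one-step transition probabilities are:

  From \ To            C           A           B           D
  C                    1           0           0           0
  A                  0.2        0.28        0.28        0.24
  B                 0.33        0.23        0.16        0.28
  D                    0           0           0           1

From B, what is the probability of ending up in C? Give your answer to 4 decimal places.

0.5248

Let h(s) be the probability of absorption at C starting from transient state s. Then h(C) = 1 and h(D) = 0. By first-step analysis:
h(A) = 0.2·1 + 0.28·h(A) + 0.28·h(B) + 0.24·0
h(B) = 0.33·1 + 0.23·h(A) + 0.16·h(B) + 0.28·0
Solving: h(A) = 0.4819, h(B) = 0.5248.
Starting from B, the probability is 0.5248.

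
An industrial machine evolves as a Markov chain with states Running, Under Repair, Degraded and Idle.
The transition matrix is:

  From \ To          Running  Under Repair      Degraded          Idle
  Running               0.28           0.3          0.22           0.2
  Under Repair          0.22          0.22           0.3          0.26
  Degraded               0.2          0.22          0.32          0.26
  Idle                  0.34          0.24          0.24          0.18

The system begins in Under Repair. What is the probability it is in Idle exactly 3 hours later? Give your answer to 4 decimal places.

0.2264

Propagate the distribution vector 3 hours from Under Repair.
After 0 hours: (0.0000, 1.0000, 0.0000, 0.0000)
After 1 hour: (0.2200, 0.2200, 0.3000, 0.2600)
After 2 hours: (0.2584, 0.2428, 0.2728, 0.2260)
After 3 hours: (0.2572, 0.2452, 0.2712, 0.2264)
P(in Idle after 3 hours) = 0.2264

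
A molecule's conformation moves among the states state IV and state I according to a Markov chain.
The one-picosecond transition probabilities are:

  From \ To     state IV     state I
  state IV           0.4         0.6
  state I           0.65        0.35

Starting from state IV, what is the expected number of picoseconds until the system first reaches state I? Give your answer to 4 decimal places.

1.6667

Let t(s) be the expected number of picoseconds to first reach state I from state s, with t(state I) = 0. Conditioning on the first picosecond:
t(state IV) = 1 + 0.4·t(state IV)
Solving: t(state IV) = 1.6667.
Expected picoseconds from state IV to state I: 1.6667.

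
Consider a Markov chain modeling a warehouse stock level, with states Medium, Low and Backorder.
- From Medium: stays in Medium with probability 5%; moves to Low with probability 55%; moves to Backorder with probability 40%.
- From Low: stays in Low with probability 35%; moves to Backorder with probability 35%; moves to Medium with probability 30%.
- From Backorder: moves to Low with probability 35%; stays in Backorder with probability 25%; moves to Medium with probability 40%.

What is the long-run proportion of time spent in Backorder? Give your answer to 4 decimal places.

0.3303

Let the stationary distribution be π with π = πP and π_1 + π_2 + π_3 = 1.
π_1 = 0.05·π_1 + 0.3·π_2 + 0.4·π_3
π_2 = 0.55·π_1 + 0.35·π_2 + 0.35·π_3
Solving with the normalization constraint gives π = (0.2664, 0.4033, 0.3303).
So the stationary probability of Backorder is 0.3303.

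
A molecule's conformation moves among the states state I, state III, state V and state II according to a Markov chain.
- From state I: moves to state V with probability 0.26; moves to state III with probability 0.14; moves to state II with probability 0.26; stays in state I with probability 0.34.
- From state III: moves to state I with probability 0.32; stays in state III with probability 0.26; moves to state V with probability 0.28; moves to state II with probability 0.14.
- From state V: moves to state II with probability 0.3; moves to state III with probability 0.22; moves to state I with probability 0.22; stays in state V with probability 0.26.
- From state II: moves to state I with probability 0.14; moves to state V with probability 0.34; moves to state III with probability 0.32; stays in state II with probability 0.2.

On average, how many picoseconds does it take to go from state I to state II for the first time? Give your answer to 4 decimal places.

Let t(s) be the expected number of picoseconds to first reach state II from state s, with t(state II) = 0. Conditioning on the first picosecond:
t(state I) = 1 + 0.34·t(state I) + 0.14·t(state III) + 0.26·t(state V)
t(state III) = 1 + 0.32·t(state I) + 0.26·t(state III) + 0.28·t(state V)
t(state V) = 1 + 0.22·t(state I) + 0.22·t(state III) + 0.26·t(state V)
Solving: t(state I) = 4.0229, t(state III) = 4.5688, t(state V) = 3.9056.
Expected picoseconds from state I to state II: 4.0229.

4.0229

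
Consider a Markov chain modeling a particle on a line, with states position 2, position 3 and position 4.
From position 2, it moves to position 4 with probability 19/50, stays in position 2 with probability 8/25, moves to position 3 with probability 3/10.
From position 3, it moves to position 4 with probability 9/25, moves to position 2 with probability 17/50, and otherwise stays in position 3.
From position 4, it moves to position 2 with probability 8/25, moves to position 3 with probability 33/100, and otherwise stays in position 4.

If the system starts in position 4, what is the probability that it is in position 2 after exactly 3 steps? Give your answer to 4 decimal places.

0.3262

Propagate the distribution vector 3 steps from position 4.
After 0 steps: (0.0000, 0.0000, 1.0000)
After 1 step: (0.3200, 0.3300, 0.3500)
After 2 steps: (0.3266, 0.3105, 0.3629)
After 3 steps: (0.3262, 0.3109, 0.3629)
P(in position 2 after 3 steps) = 0.3262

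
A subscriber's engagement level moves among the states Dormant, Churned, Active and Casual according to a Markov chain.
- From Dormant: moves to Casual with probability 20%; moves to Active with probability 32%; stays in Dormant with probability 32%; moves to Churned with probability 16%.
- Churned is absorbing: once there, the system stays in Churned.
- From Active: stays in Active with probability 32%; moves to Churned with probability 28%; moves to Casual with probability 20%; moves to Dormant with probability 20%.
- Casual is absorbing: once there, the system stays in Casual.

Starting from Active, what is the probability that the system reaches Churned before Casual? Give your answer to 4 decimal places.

Let h(s) be the probability of absorption at Churned starting from transient state s. Then h(Churned) = 1 and h(Casual) = 0. By first-step analysis:
h(Dormant) = 0.32·h(Dormant) + 0.16·1 + 0.32·h(Active) + 0.2·0
h(Active) = 0.2·h(Dormant) + 0.28·1 + 0.32·h(Active) + 0.2·0
Solving: h(Dormant) = 0.4980, h(Active) = 0.5582.
Starting from Active, the probability is 0.5582.

0.5582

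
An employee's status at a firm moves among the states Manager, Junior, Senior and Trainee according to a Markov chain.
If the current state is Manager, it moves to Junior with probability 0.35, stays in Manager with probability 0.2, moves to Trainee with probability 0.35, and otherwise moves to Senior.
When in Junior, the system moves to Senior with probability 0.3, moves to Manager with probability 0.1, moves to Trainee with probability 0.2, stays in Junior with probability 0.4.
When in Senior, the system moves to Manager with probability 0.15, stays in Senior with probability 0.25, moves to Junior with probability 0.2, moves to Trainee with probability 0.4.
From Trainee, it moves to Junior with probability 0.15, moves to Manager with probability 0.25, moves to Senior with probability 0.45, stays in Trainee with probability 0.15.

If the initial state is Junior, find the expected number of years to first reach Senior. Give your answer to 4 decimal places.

Let t(s) be the expected number of years to first reach Senior from state s, with t(Senior) = 0. Conditioning on the first year:
t(Manager) = 1 + 0.2·t(Manager) + 0.35·t(Junior) + 0.35·t(Trainee)
t(Junior) = 1 + 0.1·t(Manager) + 0.4·t(Junior) + 0.2·t(Trainee)
t(Trainee) = 1 + 0.25·t(Manager) + 0.15·t(Junior) + 0.15·t(Trainee)
Solving: t(Manager) = 3.9785, t(Junior) = 3.3065, t(Trainee) = 2.9301.
Expected years from Junior to Senior: 3.3065.

3.3065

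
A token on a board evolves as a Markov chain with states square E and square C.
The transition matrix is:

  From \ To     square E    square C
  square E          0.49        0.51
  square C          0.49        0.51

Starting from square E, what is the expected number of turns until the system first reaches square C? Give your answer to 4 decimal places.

1.9608

Let t(s) be the expected number of turns to first reach square C from state s, with t(square C) = 0. Conditioning on the first turn:
t(square E) = 1 + 0.49·t(square E)
Solving: t(square E) = 1.9608.
Expected turns from square E to square C: 1.9608.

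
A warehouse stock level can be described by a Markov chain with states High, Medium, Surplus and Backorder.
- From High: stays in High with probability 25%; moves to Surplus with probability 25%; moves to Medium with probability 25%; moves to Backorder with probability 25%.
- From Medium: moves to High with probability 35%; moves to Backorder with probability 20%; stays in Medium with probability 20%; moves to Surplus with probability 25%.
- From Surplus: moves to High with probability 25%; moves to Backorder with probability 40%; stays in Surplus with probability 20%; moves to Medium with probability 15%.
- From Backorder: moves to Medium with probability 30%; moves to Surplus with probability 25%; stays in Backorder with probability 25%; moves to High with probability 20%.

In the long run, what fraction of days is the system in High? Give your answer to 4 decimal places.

Let the stationary distribution be π with π = πP and π_1 + π_2 + π_3 + π_4 = 1.
π_1 = 0.25·π_1 + 0.35·π_2 + 0.25·π_3 + 0.2·π_4
π_2 = 0.25·π_1 + 0.2·π_2 + 0.15·π_3 + 0.3·π_4
π_3 = 0.25·π_1 + 0.25·π_2 + 0.2·π_3 + 0.25·π_4
Solving with the normalization constraint gives π = (0.2591, 0.2285, 0.2381, 0.2743).
So the stationary probability of High is 0.2591.

0.2591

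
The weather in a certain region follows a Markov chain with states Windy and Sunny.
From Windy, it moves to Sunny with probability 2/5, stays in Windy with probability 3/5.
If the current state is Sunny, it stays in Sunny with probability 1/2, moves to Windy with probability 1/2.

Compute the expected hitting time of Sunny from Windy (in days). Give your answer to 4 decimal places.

Let t(s) be the expected number of days to first reach Sunny from state s, with t(Sunny) = 0. Conditioning on the first day:
t(Windy) = 1 + 0.6·t(Windy)
Solving: t(Windy) = 2.5000.
Expected days from Windy to Sunny: 2.5000.

2.5000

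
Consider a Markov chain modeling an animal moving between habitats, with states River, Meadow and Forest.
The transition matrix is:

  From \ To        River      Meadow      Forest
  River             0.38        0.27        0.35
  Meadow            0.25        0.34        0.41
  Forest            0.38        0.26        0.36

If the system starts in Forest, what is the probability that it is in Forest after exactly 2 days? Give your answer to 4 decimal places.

Sum over the intermediate state after 1 day:
P = P(Forest→River)·P(River→Forest) + P(Forest→Meadow)·P(Meadow→Forest) + P(Forest→Forest)·P(Forest→Forest)
  = 0.38×0.35 + 0.26×0.41 + 0.36×0.36
  = 0.1330 + 0.1066 + 0.1296 = 0.3692

0.3692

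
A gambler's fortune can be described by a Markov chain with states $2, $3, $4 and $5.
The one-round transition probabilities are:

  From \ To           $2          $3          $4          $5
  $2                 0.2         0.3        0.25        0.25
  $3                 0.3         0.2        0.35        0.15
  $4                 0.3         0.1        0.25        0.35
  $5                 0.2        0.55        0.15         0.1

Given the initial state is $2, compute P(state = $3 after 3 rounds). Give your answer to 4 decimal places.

Propagate the distribution vector 3 rounds from $2.
After 0 rounds: (1.0000, 0.0000, 0.0000, 0.0000)
After 1 round: (0.2000, 0.3000, 0.2500, 0.2500)
After 2 rounds: (0.2550, 0.2825, 0.2550, 0.2075)
After 3 rounds: (0.2538, 0.2726, 0.2575, 0.2161)
P(in $3 after 3 rounds) = 0.2726

0.2726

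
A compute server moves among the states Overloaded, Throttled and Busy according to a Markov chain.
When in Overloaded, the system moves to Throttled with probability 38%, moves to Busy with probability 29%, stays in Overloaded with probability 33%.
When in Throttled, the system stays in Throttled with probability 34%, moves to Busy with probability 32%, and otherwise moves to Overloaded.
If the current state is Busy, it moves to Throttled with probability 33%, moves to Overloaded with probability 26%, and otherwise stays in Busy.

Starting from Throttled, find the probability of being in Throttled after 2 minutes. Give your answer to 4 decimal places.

0.3504

Sum over the intermediate state after 1 minute:
P = P(Throttled→Overloaded)·P(Overloaded→Throttled) + P(Throttled→Throttled)·P(Throttled→Throttled) + P(Throttled→Busy)·P(Busy→Throttled)
  = 0.34×0.38 + 0.34×0.34 + 0.32×0.33
  = 0.1292 + 0.1156 + 0.1056 = 0.3504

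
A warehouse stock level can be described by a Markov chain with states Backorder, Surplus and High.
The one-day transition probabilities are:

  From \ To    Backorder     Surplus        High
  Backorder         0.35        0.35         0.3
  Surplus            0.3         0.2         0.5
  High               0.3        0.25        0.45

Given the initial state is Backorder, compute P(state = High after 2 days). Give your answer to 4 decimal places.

0.4150

Sum over the intermediate state after 1 day:
P = P(Backorder→Backorder)·P(Backorder→High) + P(Backorder→Surplus)·P(Surplus→High) + P(Backorder→High)·P(High→High)
  = 0.35×0.3 + 0.35×0.5 + 0.3×0.45
  = 0.1050 + 0.1750 + 0.1350 = 0.4150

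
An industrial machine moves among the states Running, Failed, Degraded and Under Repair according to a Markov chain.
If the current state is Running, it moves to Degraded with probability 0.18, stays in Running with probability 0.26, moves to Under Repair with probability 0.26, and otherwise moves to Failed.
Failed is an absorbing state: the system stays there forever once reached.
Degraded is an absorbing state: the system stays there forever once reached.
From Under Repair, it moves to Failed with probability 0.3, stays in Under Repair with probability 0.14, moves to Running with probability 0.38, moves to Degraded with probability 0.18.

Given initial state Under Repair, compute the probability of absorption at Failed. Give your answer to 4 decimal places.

0.6250

Let h(s) be the probability of absorption at Failed starting from transient state s. Then h(Failed) = 1 and h(Degraded) = 0. By first-step analysis:
h(Running) = 0.26·h(Running) + 0.3·1 + 0.18·0 + 0.26·h(Under Repair)
h(Under Repair) = 0.38·h(Running) + 0.3·1 + 0.18·0 + 0.14·h(Under Repair)
Solving: h(Running) = 0.6250, h(Under Repair) = 0.6250.
Starting from Under Repair, the probability is 0.6250.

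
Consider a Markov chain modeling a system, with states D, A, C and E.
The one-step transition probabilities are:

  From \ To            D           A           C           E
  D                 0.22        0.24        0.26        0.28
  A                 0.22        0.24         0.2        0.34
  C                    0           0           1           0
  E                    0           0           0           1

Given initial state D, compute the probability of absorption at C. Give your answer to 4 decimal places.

0.4548

Let h(s) be the probability of absorption at C starting from transient state s. Then h(C) = 1 and h(E) = 0. By first-step analysis:
h(D) = 0.22·h(D) + 0.24·h(A) + 0.26·1 + 0.28·0
h(A) = 0.22·h(D) + 0.24·h(A) + 0.2·1 + 0.34·0
Solving: h(D) = 0.4548, h(A) = 0.3948.
Starting from D, the probability is 0.4548.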